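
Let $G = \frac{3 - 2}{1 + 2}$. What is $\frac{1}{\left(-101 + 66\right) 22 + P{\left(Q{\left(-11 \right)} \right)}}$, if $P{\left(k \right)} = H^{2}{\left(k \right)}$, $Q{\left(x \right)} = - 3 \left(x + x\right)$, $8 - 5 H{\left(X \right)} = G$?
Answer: $- \frac{225}{172721} \approx -0.0013027$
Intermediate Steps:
$G = \frac{1}{3}$ ($G = 1 \cdot \frac{1}{3} = \frac{1}{3} \approx 0.33333$)
$H{\left(X \right)} = \frac{23}{15}$ ($H{\left(X \right)} = \frac{8}{5} - \frac{1}{15} = \frac{23}{15}$)
$Q{\left(x \right)} = - 6 x$ ($Q{\left(x \right)} = - 3 \cdot 2 x = - 6 x$)
$P{\left(k \right)} = \frac{529}{225}$ ($P{\left(k \right)} = \left(\frac{23}{15}\right)^{2} = \frac{529}{225}$)
$\frac{1}{\left(-101 + 66\right) 22 + P{\left(Q{\left(-11 \right)} \right)}} = \frac{1}{\left(-101 + 66\right) 22 + \frac{529}{225}} = \frac{1}{\left(-35\right) 22 + \frac{529}{225}} = \frac{1}{-770 + \frac{529}{225}} = \frac{1}{- \frac{172721}{225}} = - \frac{225}{172721}$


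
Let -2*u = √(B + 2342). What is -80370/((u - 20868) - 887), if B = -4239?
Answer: 6993797400/1893121997 - 160740*I*√1897/1893121997 ≈ 3.6943 - 0.0036981*I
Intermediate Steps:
u = -I*√1897/2 (u = -√(-4239 + 2342)/2 = -I*√1897/2 ≈ -21.777*I)
-80370/((u - 20868) - 887) = -80370/((-I*√1897/2 - 20868) - 887) = -80370/((-20868 - I*√1897/2) - 887) = -80370/(-21755 - I*√1897/2)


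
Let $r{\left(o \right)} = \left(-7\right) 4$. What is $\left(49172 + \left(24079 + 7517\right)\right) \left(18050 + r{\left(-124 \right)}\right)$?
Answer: $1455600896$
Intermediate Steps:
$r{\left(o \right)} = -28$
$\left(49172 + \left(24079 + 7517\right)\right) \left(18050 + r{\left(-124 \right)}\right) = \left(49172 + \left(24079 + 7517\right)\right) \left(18050 - 28\right) = \left(49172 + 31596\right) 18022 = 80768 \cdot 18022 = 1455600896$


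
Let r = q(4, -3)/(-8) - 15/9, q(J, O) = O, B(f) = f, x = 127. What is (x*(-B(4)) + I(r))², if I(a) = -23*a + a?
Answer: 33120025/144 ≈ 2.3000e+5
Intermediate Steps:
r = -31/24 (r = -3/(-8) - 15/9 = -3*(-⅛) - 15*⅑ = 3/8 - 5/3 = -31/24 ≈ -1.2917)
I(a) = -22*a
(x*(-B(4)) + I(r))² = (127*(-1*4) - 22*(-31/24))² = (127*(-4) + 341/12)² = (-508 + 341/12)² = (-5755/12)² = 33120025/144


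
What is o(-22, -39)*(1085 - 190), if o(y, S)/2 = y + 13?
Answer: -16110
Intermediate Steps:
o(y, S) = 26 + 2*y (o(y, S) = 2*(y + 13) = 2*(13 + y) = 26 + 2*y)
o(-22, -39)*(1085 - 190) = (26 + 2*(-22))*(1085 - 190) = (26 - 44)*895 = -18*895 = -16110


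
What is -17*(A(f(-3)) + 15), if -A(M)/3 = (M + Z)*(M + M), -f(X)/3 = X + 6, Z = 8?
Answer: 663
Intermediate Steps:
f(X) = -18 - 3*X (f(X) = -3*(X + 6) = -3*(6 + X) = -18 - 3*X)
A(M) = -6*M*(8 + M) (A(M) = -3*(M + 8)*(M + M) = -3*(8 + M)*2*M = -6*M*(8 + M))
-17*(A(f(-3)) + 15) = -17*(-6*(-18 - 3*(-3))*(8 + (-18 - 3*(-3))) + 15) = -17*(-6*(-18 + 9)*(8 + (-18 + 9)) + 15) = -17*(-6*(-9)*(8 - 9) + 15) = -17*(-6*(-9)*(-1) + 15) = -17*(-54 + 15) = -17*(-39) = 663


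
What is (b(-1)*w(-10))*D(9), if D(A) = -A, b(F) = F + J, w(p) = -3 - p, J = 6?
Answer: -315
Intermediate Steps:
b(F) = 6 + F (b(F) = F + 6 = 6 + F)
(b(-1)*w(-10))*D(9) = ((6 - 1)*(-3 - 1*(-10)))*(-1*9) = (5*(-3 + 10))*(-9) = (5*7)*(-9) = 35*(-9) = -315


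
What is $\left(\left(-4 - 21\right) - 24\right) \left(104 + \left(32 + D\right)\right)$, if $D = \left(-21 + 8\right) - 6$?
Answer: $-5733$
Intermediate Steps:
$D = -19$ ($D = -13 - 6 = -19$)
$\left(\left(-4 - 21\right) - 24\right) \left(104 + \left(32 + D\right)\right) = \left(\left(-4 - 21\right) - 24\right) \left(104 + \left(32 - 19\right)\right) = \left(-25 - 24\right) \left(104 + 13\right) = \left(-49\right) 117 = -5733$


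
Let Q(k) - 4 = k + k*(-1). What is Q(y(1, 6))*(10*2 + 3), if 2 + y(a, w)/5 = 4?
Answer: 92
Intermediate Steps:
y(a, w) = 10 (y(a, w) = -10 + 5*4 = -10 + 20 = 10)
Q(k) = 4 (Q(k) = 4 + (k + k*(-1)) = 4 + (k - k) = 4 + 0 = 4)
Q(y(1, 6))*(10*2 + 3) = 4*(10*2 + 3) = 4*(20 + 3) = 4*23 = 92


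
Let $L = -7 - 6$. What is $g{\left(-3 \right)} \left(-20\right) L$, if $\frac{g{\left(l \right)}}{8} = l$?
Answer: $-6240$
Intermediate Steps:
$g{\left(l \right)} = 8 l$
$L = -13$
$g{\left(-3 \right)} \left(-20\right) L = 8 \left(-3\right) \left(-20\right) \left(-13\right) = \left(-24\right) \left(-20\right) \left(-13\right) = 480 \left(-13\right) = -6240$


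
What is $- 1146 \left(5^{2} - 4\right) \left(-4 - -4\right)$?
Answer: $0$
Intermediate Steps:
$- 1146 \left(5^{2} - 4\right) \left(-4 - -4\right) = - 1146 \left(25 - 4\right) \left(-4 + 4\right) = - 1146 \cdot 21 \cdot 0 = \left(-1146\right) 0 = 0$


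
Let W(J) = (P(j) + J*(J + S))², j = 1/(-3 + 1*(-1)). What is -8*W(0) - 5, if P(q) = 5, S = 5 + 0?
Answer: -205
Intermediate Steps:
S = 5
j = -¼ (j = 1/(-3 - 1) = 1/(-4) = -¼ ≈ -0.25000)
W(J) = (5 + J*(5 + J))² (W(J) = (5 + J*(J + 5))² = (5 + J*(5 + J))²)
-8*W(0) - 5 = -8*(5 + 0² + 5*0)² - 5 = -8*(5 + 0 + 0)² - 5 = -8*5² - 5 = -8*25 - 5 = -200 - 5 = -205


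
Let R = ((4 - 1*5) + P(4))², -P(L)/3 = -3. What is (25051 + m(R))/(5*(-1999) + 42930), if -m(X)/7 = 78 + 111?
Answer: 23728/32935 ≈ 0.72045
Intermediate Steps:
P(L) = 9 (P(L) = -3*(-3) = 9)
R = 64 (R = ((4 - 1*5) + 9)² = ((4 - 5) + 9)² = (-1 + 9)² = 8² = 64)
m(X) = -1323 (m(X) = -7*(78 + 111) = -7*189 = -1323)
(25051 + m(R))/(5*(-1999) + 42930) = (25051 - 1323)/(5*(-1999) + 42930) = 23728/(-9995 + 42930) = 23728/32935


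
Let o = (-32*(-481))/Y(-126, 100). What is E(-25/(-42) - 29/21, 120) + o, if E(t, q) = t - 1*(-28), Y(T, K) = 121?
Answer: 261589/1694 ≈ 154.42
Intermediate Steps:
E(t, q) = 28 + t (E(t, q) = t + 28 = 28 + t)
o = 15392/121 (o = -32*(-481)/121 = 15392*(1/121) = 15392/121 ≈ 127.21)
E(-25/(-42) - 29/21, 120) + o = (28 + (-25/(-42) - 29/21)) + 15392/121 = (28 + (-25*(-1/42) - 29*1/21)) + 15392/121 = (28 + (25/42 - 29/21)) + 15392/121 = (28 - 11/14) + 15392/121 = 381/14 + 15392/121 = 261589/1694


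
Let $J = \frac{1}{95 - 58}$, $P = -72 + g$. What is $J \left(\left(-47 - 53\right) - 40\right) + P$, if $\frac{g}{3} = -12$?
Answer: $- \frac{4136}{37} \approx -111.78$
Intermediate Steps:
$g = -36$ ($g = 3 \left(-12\right) = -36$)
$P = -108$ ($P = -72 - 36 = -108$)
$J = \frac{1}{37} \approx 0.027027$
$J \left(\left(-47 - 53\right) - 40\right) + P = \frac{\left(-47 - 53\right) - 40}{37} - 108 = \frac{-100 - 40}{37} - 108 = \frac{1}{37} \left(-140\right) - 108 = - \frac{140}{37} - 108 = - \frac{4136}{37}$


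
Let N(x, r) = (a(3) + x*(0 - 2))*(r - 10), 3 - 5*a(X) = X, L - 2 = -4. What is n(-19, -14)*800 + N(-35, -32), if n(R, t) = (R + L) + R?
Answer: -34940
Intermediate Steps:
L = -2 (L = 2 - 4 = -2)
a(X) = 3/5 - X/5
n(R, t) = -2 + 2*R (n(R, t) = (R - 2) + R = (-2 + R) + R = -2 + 2*R)
N(x, r) = -2*x*(-10 + r) (N(x, r) = ((3/5 - 1/5*3) + x*(0 - 2))*(r - 10) = ((3/5 - 3/5) + x*(-2))*(-10 + r) = (0 - 2*x)*(-10 + r) = (-2*x)*(-10 + r) = -2*x*(-10 + r))
n(-19, -14)*800 + N(-35, -32) = (-2 + 2*(-19))*800 + 2*(-35)*(10 - 1*(-32)) = (-2 - 38)*800 + 2*(-35)*(10 + 32) = -40*800 + 2*(-35)*42 = -32000 - 2940 = -34940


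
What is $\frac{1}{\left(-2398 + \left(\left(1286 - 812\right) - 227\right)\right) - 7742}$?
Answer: $- \frac{1}{9893} \approx -0.00010108$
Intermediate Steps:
$\frac{1}{\left(-2398 + \left(\left(1286 - 812\right) - 227\right)\right) - 7742} = \frac{1}{\left(-2398 + \left(474 - 227\right)\right) - 7742} = \frac{1}{\left(-2398 + 247\right) - 7742} = \frac{1}{-2151 - 7742} = \frac{1}{-9893} = - \frac{1}{9893}$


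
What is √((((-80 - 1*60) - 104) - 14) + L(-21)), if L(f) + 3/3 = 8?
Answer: I*√251 ≈ 15.843*I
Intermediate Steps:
L(f) = 7 (L(f) = -1 + 8 = 7)
√((((-80 - 1*60) - 104) - 14) + L(-21)) = √((((-80 - 1*60) - 104) - 14) + 7) = √((((-80 - 60) - 104) - 14) + 7) = √(((-140 - 104) - 14) + 7) = √((-244 - 14) + 7) = √(-258 + 7) = √(-251) = I*√251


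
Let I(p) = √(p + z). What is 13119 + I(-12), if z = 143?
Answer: 13119 + √131 ≈ 13130.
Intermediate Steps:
I(p) = √(143 + p) (I(p) = √(p + 143) = √(143 + p))
13119 + I(-12) = 13119 + √(143 - 12) = 13119 + √131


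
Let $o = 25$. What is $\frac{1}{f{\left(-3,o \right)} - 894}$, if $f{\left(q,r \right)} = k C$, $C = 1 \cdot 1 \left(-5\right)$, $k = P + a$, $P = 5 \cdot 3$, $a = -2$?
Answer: $- \frac{1}{959} \approx -0.0010428$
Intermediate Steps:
$P = 15$
$k = 13$ ($k = 15 - 2 = 13$)
$C = -5$ ($C = 1 \left(-5\right) = -5$)
$f{\left(q,r \right)} = -65$ ($f{\left(q,r \right)} = 13 \left(-5\right) = -65$)
$\frac{1}{f{\left(-3,o \right)} - 894} = \frac{1}{-65 - 894} = \frac{1}{-959} = - \frac{1}{959}$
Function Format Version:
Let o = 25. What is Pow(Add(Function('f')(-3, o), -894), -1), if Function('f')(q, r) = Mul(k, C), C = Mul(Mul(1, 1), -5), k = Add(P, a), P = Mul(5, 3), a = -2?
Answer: Rational(-1, 959) ≈ -0.0010428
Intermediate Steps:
P = 15
k = 13 (k = Add(15, -2) = 13)
C = -5 (C = Mul(1, -5) = -5)
Function('f')(q, r) = -65 (Function('f')(q, r) = Mul(13, -5) = -65)
Pow(Add(Function('f')(-3, o), -894), -1) = Pow(Add(-65, -894), -1) = Pow(-959, -1) = Rational(-1, 959)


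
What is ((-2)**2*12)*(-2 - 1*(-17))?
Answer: 720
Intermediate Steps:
((-2)**2*12)*(-2 - 1*(-17)) = (4*12)*(-2 + 17) = 48*15 = 720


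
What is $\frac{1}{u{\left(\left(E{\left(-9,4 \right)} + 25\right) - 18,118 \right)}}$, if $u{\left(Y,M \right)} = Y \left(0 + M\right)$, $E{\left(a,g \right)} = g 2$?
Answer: $\frac{1}{1770} \approx 0.00056497$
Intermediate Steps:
$E{\left(a,g \right)} = 2 g$
$u{\left(Y,M \right)} = M Y$ ($u{\left(Y,M \right)} = Y M = M Y$)
$\frac{1}{u{\left(\left(E{\left(-9,4 \right)} + 25\right) - 18,118 \right)}} = \frac{1}{118 \left(\left(2 \cdot 4 + 25\right) - 18\right)} = \frac{1}{118 \left(\left(8 + 25\right) - 18\right)} = \frac{1}{118 \left(33 - 18\right)} = \frac{1}{118 \cdot 15} = \frac{1}{1770}$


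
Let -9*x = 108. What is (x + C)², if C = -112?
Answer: 15376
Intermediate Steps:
x = -12 (x = -⅑*108 = -12)
(x + C)² = (-12 - 112)² = (-124)² = 15376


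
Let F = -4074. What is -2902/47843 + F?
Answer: -194915284/47843 ≈ -4074.1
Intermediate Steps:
-2902/47843 + F = -2902/47843 - 4074 = -194915284/47843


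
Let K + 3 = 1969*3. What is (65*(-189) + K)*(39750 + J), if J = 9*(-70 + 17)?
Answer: -250601013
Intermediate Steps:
K = 5904 (K = -3 + 1969*3 = -3 + 5907 = 5904)
J = -477 (J = 9*(-53) = -477)
(65*(-189) + K)*(39750 + J) = (65*(-189) + 5904)*(39750 - 477) = (-12285 + 5904)*39273 = -6381*39273 = -250601013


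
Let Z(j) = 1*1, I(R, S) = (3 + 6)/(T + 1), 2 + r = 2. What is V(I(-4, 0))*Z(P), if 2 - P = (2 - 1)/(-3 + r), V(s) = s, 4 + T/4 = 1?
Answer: -9/11 ≈ -0.81818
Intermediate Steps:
T = -12 (T = -16 + 4*1 = -16 + 4 = -12)
r = 0 (r = -2 + 2 = 0)
I(R, S) = -9/11 (I(R, S) = (3 + 6)/(-12 + 1) = 9/(-11) = 9*(-1/11) = -9/11)
P = 7/3 (P = 2 - (2 - 1)/(-3 + 0) = 2 - 1/(-3) = 2 - (-1)/3 = 2 - 1*(-⅓) = 2 + ⅓ = 7/3 ≈ 2.3333)
Z(j) = 1
V(I(-4, 0))*Z(P) = -9/11*1 = -9/11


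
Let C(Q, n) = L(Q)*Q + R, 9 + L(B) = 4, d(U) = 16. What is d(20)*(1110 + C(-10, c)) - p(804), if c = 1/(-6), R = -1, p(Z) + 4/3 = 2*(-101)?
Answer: 56242/3 ≈ 18747.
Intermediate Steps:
p(Z) = -610/3 (p(Z) = -4/3 + 2*(-101) = -4/3 - 202 = -610/3)
c = -⅙ ≈ -0.16667
L(B) = -5 (L(B) = -9 + 4 = -5)
C(Q, n) = -1 - 5*Q (C(Q, n) = -5*Q - 1 = -1 - 5*Q)
d(20)*(1110 + C(-10, c)) - p(804) = 16*(1110 + (-1 - 5*(-10))) - 1*(-610/3) = 16*(1110 + (-1 + 50)) + 610/3 = 16*(1110 + 49) + 610/3 = 16*1159 + 610/3 = 18544 + 610/3 = 56242/3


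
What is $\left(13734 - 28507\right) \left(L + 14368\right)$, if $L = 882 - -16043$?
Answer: $-462291489$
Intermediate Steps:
$L = 16925$ ($L = 882 + 16043 = 16925$)
$\left(13734 - 28507\right) \left(L + 14368\right) = \left(13734 - 28507\right) \left(16925 + 14368\right) = \left(-14773\right) 31293 = -462291489$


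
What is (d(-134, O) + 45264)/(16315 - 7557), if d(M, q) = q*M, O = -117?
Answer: 30471/4379 ≈ 6.9584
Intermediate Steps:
d(M, q) = M*q
(d(-134, O) + 45264)/(16315 - 7557) = (-134*(-117) + 45264)/(16315 - 7557) = (15678 + 45264)/8758 = 60942*(1/8758) = 30471/4379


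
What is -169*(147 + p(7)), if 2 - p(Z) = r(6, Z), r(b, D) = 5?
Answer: -24336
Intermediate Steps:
p(Z) = -3 (p(Z) = 2 - 1*5 = 2 - 5 = -3)
-169*(147 + p(7)) = -169*(147 - 3) = -169*144 = -24336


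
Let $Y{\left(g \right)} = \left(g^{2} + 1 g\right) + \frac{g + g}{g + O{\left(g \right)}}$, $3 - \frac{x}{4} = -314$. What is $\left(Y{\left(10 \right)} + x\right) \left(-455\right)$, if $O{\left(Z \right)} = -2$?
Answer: $- \frac{1256255}{2} \approx -6.2813 \cdot 10^{5}$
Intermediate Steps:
$x = 1268$ ($x = 12 - -1256 = 12 + 1256 = 1268$)
$Y{\left(g \right)} = g + g^{2} + \frac{2 g}{-2 + g}$ ($Y{\left(g \right)} = \left(g^{2} + 1 g\right) + \frac{g + g}{g - 2} = \left(g^{2} + g\right) + \frac{2 g}{-2 + g} = \left(g + g^{2}\right) + \frac{2 g}{-2 + g} = g + g^{2} + \frac{2 g}{-2 + g}$)
$\left(Y{\left(10 \right)} + x\right) \left(-455\right) = \left(\frac{10^{2} \left(-1 + 10\right)}{-2 + 10} + 1268\right) \left(-455\right) = \left(100 \cdot \frac{1}{8} \cdot 9 + 1268\right) \left(-455\right) = \left(\frac{225}{2} + 1268\right) \left(-455\right) = \frac{2761}{2} \left(-455\right) = - \frac{1256255}{2}$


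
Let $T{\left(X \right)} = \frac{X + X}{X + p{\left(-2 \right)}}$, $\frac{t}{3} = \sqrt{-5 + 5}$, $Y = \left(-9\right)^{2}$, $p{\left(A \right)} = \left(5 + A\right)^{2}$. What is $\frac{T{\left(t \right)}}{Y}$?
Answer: $0$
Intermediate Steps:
$Y = 81$
$t = 0$ ($t = 3 \sqrt{-5 + 5} = 3 \sqrt{0} = 3 \cdot 0 = 0$)
$T{\left(X \right)} = \frac{2 X}{9 + X}$ ($T{\left(X \right)} = \frac{X + X}{X + \left(5 - 2\right)^{2}} = \frac{2 X}{X + 3^{2}} = \frac{2 X}{X + 9} = \frac{2 X}{9 + X}$)
$\frac{T{\left(t \right)}}{Y} = \frac{2 \cdot 0 \frac{1}{9 + 0}}{81} = 2 \cdot 0 \cdot \frac{1}{9} \cdot \frac{1}{81} = 0 \cdot \frac{1}{81} = 0$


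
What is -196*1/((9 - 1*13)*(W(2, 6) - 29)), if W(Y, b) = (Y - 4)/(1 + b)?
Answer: -343/205 ≈ -1.6732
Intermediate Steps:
W(Y, b) = (-4 + Y)/(1 + b)
-196*1/((9 - 1*13)*(W(2, 6) - 29)) = -196*1/((9 - 1*13)*((-4 + 2)/(1 + 6) - 29)) = -196*1/((9 - 13)*(-2/7 - 29)) = -196*(-1/(4*((⅐)*(-2) - 29))) = -196*(-1/(4*(-2/7 - 29))) = -196/((-205/7*(-4))) = -196/820/7 = -196*7/820 = -343/205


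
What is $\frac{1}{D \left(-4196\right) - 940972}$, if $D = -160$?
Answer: $- \frac{1}{269612} \approx -3.709 \cdot 10^{-6}$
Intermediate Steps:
$\frac{1}{D \left(-4196\right) - 940972} = \frac{1}{\left(-160\right) \left(-4196\right) - 940972} = \frac{1}{671360 - 940972} = \frac{1}{-269612} = - \frac{1}{269612}$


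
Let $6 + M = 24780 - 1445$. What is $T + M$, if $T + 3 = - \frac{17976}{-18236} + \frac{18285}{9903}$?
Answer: $\frac{351081637233}{15049259} \approx 23329.0$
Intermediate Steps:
$M = 23329$ ($M = -6 + \left(24780 - 1445\right) = -6 + 23335 = 23329$)
$T = - \frac{2525978}{15049259}$ ($T = -3 + \left(- \frac{17976}{-18236} + \frac{18285}{9903}\right) = -3 + \left(\left(-17976\right) \left(- \frac{1}{18236}\right) + 18285 \cdot \frac{1}{9903}\right) = -3 + \left(\frac{4494}{4559} + \frac{6095}{3301}\right) = -3 + \frac{42621799}{15049259} = - \frac{2525978}{15049259} \approx -0.16785$)
$T + M = - \frac{2525978}{15049259} + 23329 = \frac{351081637233}{15049259}$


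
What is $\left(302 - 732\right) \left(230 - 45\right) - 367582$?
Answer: $-447132$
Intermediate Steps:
$\left(302 - 732\right) \left(230 - 45\right) - 367582 = \left(-430\right) 185 - 367582 = -79550 - 367582 = -447132$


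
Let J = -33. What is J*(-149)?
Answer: 4917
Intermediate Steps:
J*(-149) = -33*(-149) = 4917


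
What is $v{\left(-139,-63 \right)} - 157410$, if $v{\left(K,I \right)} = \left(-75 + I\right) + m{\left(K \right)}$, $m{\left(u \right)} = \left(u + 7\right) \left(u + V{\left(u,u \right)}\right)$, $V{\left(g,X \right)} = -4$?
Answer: $-138672$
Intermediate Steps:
$m{\left(u \right)} = \left(-4 + u\right) \left(7 + u\right)$ ($m{\left(u \right)} = \left(u + 7\right) \left(u - 4\right) = \left(7 + u\right) \left(-4 + u\right) = \left(-4 + u\right) \left(7 + u\right)$)
$v{\left(K,I \right)} = -103 + I + K^{2} + 3 K$ ($v{\left(K,I \right)} = \left(-75 + I\right) + \left(-28 + K^{2} + 3 K\right) = -103 + I + K^{2} + 3 K$)
$v{\left(-139,-63 \right)} - 157410 = \left(-103 - 63 + \left(-139\right)^{2} + 3 \left(-139\right)\right) - 157410 = \left(-103 - 63 + 19321 - 417\right) - 157410 = 18738 - 157410 = -138672$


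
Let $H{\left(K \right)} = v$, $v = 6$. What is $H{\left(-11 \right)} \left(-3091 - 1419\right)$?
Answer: $-27060$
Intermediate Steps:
$H{\left(K \right)} = 6$
$H{\left(-11 \right)} \left(-3091 - 1419\right) = 6 \left(-3091 - 1419\right) = 6 \left(-4510\right) = -27060$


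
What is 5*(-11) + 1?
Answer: -54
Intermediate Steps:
5*(-11) + 1 = -55 + 1 = -54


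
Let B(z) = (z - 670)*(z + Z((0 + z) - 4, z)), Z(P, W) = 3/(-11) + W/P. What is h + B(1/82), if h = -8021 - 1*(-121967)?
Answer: 920065092707/8062076 ≈ 1.1412e+5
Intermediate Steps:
Z(P, W) = -3/11 + W/P (Z(P, W) = 3*(-1/11) + W/P = -3/11 + W/P)
h = 113946 (h = -8021 + 121967 = 113946)
B(z) = (-670 + z)*(-3/11 + z + z/(-4 + z)) (B(z) = (z - 670)*(z + (-3/11 + z/((0 + z) - 4))) = (-670 + z)*(z + (-3/11 + z/(z - 4))) = (-670 + z)*(z + (-3/11 + z/(-4 + z))) = (-670 + z)*(-3/11 + z + z/(-4 + z)))
h + B(1/82) = 113946 + (-8040 - 7406*(1/82)**2 + 11*(1/82)**3 + 24132/82)/(11*(-4 + 1/82)) = 113946 + (-8040 - 7406*(1/82)**2 + 11*(1/82)**3 + 24132*(1/82))/(11*(-4 + 1/82)) = 113946 + (-8040 - 7406*1/6724 + 11*(1/551368) + 12066/41)/(11*(-327/82)) = 113946 + (1/11)*(-82/327)*(-8040 - 3703/3362 + 11/551368 + 12066/41) = 113946 + (1/11)*(-82/327)*(-4271342433/551368) = 113946 + 1423780811/8062076 = 920065092707/8062076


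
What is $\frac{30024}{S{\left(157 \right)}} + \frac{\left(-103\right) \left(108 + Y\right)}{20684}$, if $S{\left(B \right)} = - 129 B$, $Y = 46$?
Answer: $- \frac{157044917}{69818842} \approx -2.2493$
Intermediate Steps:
$\frac{30024}{S{\left(157 \right)}} + \frac{\left(-103\right) \left(108 + Y\right)}{20684} = \frac{30024}{\left(-129\right) 157} + \frac{\left(-103\right) \left(108 + 46\right)}{20684} = \frac{30024}{-20253} + \left(-103\right) 154 \cdot \frac{1}{20684} = 30024 \left(- \frac{1}{20253}\right) - \frac{7931}{10342} = - \frac{10008}{6751} - \frac{7931}{10342} = - \frac{157044917}{69818842}$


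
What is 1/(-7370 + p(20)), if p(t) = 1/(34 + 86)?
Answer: -120/884399 ≈ -0.00013569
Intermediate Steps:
p(t) = 1/120
1/(-7370 + p(20)) = 1/(-7370 + 1/120) = 1/(-884399/120) = -120/884399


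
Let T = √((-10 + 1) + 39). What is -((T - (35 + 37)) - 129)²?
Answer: -40431 + 402*√30 ≈ -38229.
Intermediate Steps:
T = √30 (T = √(-9 + 39) = √30 ≈ 5.4772)
-((T - (35 + 37)) - 129)² = -((√30 - (35 + 37)) - 129)² = -((√30 - 1*72) - 129)² = -((√30 - 72) - 129)² = -((-72 + √30) - 129)² = -(-201 + √30)²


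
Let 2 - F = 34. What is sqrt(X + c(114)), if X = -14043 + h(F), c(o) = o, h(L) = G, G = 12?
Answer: I*sqrt(13917) ≈ 117.97*I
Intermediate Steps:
F = -32 (F = 2 - 1*34 = 2 - 34 = -32)
h(L) = 12
X = -14031 (X = -14043 + 12 = -14031)
sqrt(X + c(114)) = sqrt(-14031 + 114) = sqrt(-13917) = I*sqrt(13917)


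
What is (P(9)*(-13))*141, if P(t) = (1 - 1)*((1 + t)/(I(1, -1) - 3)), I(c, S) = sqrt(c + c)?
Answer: 0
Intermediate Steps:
I(c, S) = sqrt(2)*sqrt(c) (I(c, S) = sqrt(2*c) = sqrt(2)*sqrt(c))
P(t) = 0 (P(t) = (1 - 1)*((1 + t)/(sqrt(2)*sqrt(1) - 3)) = 0*((1 + t)/(sqrt(2)*1 - 3)) = 0*((1 + t)/(sqrt(2) - 3)) = 0*((1 + t)/(-3 + sqrt(2))) = 0)
(P(9)*(-13))*141 = (0*(-13))*141 = 0*141 = 0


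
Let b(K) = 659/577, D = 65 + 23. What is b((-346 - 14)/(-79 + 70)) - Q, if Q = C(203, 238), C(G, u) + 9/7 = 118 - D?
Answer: -111364/4039 ≈ -27.572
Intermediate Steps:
D = 88
b(K) = 659/577 (b(K) = 659*(1/577) = 659/577)
C(G, u) = 201/7 (C(G, u) = -9/7 + (118 - 1*88) = -9/7 + (118 - 88) = -9/7 + 30 = 201/7)
Q = 201/7 ≈ 28.714
b((-346 - 14)/(-79 + 70)) - Q = 659/577 - 1*201/7 = 659/577 - 201/7 = -111364/4039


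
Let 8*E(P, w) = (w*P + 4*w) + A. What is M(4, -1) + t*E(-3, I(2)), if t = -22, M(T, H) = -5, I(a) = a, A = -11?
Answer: 79/4 ≈ 19.750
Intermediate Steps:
E(P, w) = -11/8 + w/2 + P*w/8 (E(P, w) = ((w*P + 4*w) - 11)/8 = ((P*w + 4*w) - 11)/8 = ((4*w + P*w) - 11)/8 = (-11 + 4*w + P*w)/8 = -11/8 + w/2 + P*w/8)
M(4, -1) + t*E(-3, I(2)) = -5 - 22*(-11/8 + (1/2)*2 + (1/8)*(-3)*2) = -5 - 22*(-11/8 + 1 - 3/4) = -5 - 22*(-9/8) = -5 + 99/4 = 79/4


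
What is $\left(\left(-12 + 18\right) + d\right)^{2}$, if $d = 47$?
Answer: $2809$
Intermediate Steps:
$\left(\left(-12 + 18\right) + d\right)^{2} = \left(\left(-12 + 18\right) + 47\right)^{2} = \left(6 + 47\right)^{2} = 53^{2} = 2809$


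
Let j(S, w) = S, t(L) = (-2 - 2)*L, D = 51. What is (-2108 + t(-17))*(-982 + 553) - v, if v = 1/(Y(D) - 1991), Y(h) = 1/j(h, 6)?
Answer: 88863746451/101540 ≈ 8.7516e+5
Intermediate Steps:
t(L) = -4*L
Y(h) = 1/h
v = -51/101540 (v = 1/(1/51 - 1991) = 1/(-101540/51) = -51/101540 ≈ -0.00050227)
(-2108 + t(-17))*(-982 + 553) - v = (-2108 - 4*(-17))*(-982 + 553) - 1*(-51/101540) = (-2108 + 68)*(-429) + 51/101540 = -2040*(-429) + 51/101540 = 875160 + 51/101540 = 88863746451/101540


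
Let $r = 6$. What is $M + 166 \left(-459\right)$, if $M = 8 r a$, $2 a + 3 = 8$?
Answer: $-76074$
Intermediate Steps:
$a = \frac{5}{2}$ ($a = - \frac{3}{2} + \frac{1}{2} \cdot 8 = - \frac{3}{2} + 4 = \frac{5}{2} \approx 2.5$)
$M = 120$ ($M = 8 \cdot 6 \cdot \frac{5}{2} = 48 \cdot \frac{5}{2} = 120$)
$M + 166 \left(-459\right) = 120 + 166 \left(-459\right) = 120 - 76194 = -76074$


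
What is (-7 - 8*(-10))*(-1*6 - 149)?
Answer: -11315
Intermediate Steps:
(-7 - 8*(-10))*(-1*6 - 149) = (-7 + 80)*(-6 - 149) = 73*(-155) = -11315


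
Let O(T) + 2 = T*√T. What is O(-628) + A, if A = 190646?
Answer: 190644 - 1256*I*√157 ≈ 1.9064e+5 - 15738.0*I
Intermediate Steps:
O(T) = -2 + T^(3/2) (O(T) = -2 + T*√T = -2 + T^(3/2))
O(-628) + A = (-2 + (-628)^(3/2)) + 190646 = (-2 - 1256*I*√157) + 190646 = 190644 - 1256*I*√157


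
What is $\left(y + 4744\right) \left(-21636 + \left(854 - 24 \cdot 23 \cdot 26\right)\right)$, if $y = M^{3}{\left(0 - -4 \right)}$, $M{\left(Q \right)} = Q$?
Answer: $-168924272$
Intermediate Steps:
$y = 64$ ($y = \left(0 - -4\right)^{3} = \left(0 + 4\right)^{3} = 4^{3} = 64$)
$\left(y + 4744\right) \left(-21636 + \left(854 - 24 \cdot 23 \cdot 26\right)\right) = \left(64 + 4744\right) \left(-21636 + \left(854 - 24 \cdot 23 \cdot 26\right)\right) = 4808 \left(-21636 + \left(854 - 552 \cdot 26\right)\right) = 4808 \left(-21636 + \left(854 - 14352\right)\right) = 4808 \left(-21636 - 13498\right) = 4808 \left(-35134\right) = -168924272$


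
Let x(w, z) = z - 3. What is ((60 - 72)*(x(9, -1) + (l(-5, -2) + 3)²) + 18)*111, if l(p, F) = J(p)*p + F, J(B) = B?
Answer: -893106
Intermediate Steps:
x(w, z) = -3 + z
l(p, F) = F + p² (l(p, F) = p*p + F = p² + F = F + p²)
((60 - 72)*(x(9, -1) + (l(-5, -2) + 3)²) + 18)*111 = ((60 - 72)*((-3 - 1) + ((-2 + (-5)²) + 3)²) + 18)*111 = (-12*(-4 + ((-2 + 25) + 3)²) + 18)*111 = (-12*(-4 + (23 + 3)²) + 18)*111 = (-12*(-4 + 26²) + 18)*111 = (-12*(-4 + 676) + 18)*111 = (-12*672 + 18)*111 = (-8064 + 18)*111 = -8046*111 = -893106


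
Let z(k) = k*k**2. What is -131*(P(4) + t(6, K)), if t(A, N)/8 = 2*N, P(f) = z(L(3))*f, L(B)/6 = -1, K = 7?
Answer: 98512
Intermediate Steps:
L(B) = -6 (L(B) = 6*(-1) = -6)
z(k) = k**3
P(f) = -216*f (P(f) = (-6)**3*f = -216*f)
t(A, N) = 16*N (t(A, N) = 8*(2*N) = 16*N)
-131*(P(4) + t(6, K)) = -131*(-216*4 + 16*7) = -131*(-864 + 112) = -131*(-752) = 98512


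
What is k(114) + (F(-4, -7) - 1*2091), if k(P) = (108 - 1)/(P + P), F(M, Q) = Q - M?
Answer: -477325/228 ≈ -2093.5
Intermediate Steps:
k(P) = 107/(2*P) (k(P) = 107/((2*P)) = 107*(1/(2*P)) = 107/(2*P))
k(114) + (F(-4, -7) - 1*2091) = (107/2)/114 + ((-7 - 1*(-4)) - 1*2091) = (107/2)*(1/114) + ((-7 + 4) - 2091) = 107/228 + (-3 - 2091) = 107/228 - 2094 = -477325/228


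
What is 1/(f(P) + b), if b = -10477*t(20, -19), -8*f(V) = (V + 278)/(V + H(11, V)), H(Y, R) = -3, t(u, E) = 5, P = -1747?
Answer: -14000/733391469 ≈ -1.9089e-5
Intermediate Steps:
f(V) = -(278 + V)/(8*(-3 + V)) (f(V) = -(V + 278)/(8*(V - 3)) = -(278 + V)/(8*(-3 + V)))
b = -52385 (b = -10477*5 = -52385)
1/(f(P) + b) = 1/((-278 - 1*(-1747))/(8*(-3 - 1747)) - 52385) = 1/((⅛)*(-278 + 1747)/(-1750) - 52385) = 1/((⅛)*(-1/1750)*1469 - 52385) = 1/(-1469/14000 - 52385) = 1/(-733391469/14000) = -14000/733391469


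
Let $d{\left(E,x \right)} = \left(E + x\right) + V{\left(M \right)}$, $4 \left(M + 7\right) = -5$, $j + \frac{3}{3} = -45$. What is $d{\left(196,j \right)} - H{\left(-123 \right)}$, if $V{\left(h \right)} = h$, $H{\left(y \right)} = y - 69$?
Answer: $\frac{1335}{4} \approx 333.75$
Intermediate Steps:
$j = -46$ ($j = -1 - 45 = -46$)
$M = - \frac{33}{4}$ ($M = -7 + \frac{1}{4} \left(-5\right) = -7 - \frac{5}{4} = - \frac{33}{4} \approx -8.25$)
$H{\left(y \right)} = -69 + y$
$d{\left(E,x \right)} = - \frac{33}{4} + E + x$ ($d{\left(E,x \right)} = \left(E + x\right) - \frac{33}{4} = - \frac{33}{4} + E + x$)
$d{\left(196,j \right)} - H{\left(-123 \right)} = \left(- \frac{33}{4} + 196 - 46\right) - \left(-69 - 123\right) = \frac{567}{4} - -192 = \frac{567}{4} + 192 = \frac{1335}{4}$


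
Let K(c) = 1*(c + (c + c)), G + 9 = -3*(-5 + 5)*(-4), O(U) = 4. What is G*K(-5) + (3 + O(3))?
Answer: 142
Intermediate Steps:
G = -9 (G = -9 - 3*(-5 + 5)*(-4) = -9 - 0*(-4) = -9 - 3*0 = -9 + 0 = -9)
K(c) = 3*c (K(c) = 1*(c + 2*c) = 1*(3*c) = 3*c)
G*K(-5) + (3 + O(3)) = -27*(-5) + (3 + 4) = -9*(-15) + 7 = 135 + 7 = 142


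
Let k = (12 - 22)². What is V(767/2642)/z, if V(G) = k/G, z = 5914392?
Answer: 33025/567042333 ≈ 5.8241e-5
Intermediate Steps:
k = 100 (k = (-10)² = 100)
V(G) = 100/G
V(767/2642)/z = (100/((767/2642)))/5914392 = (100/((767*(1/2642))))*(1/5914392) = (100/(767/2642))*(1/5914392) = (100*(2642/767))*(1/5914392) = (264200/767)*(1/5914392) = 33025/567042333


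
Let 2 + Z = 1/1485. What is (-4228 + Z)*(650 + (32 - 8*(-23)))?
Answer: -5439821434/1485 ≈ -3.6632e+6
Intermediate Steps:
Z = -2969/1485 (Z = -2 + 1/1485 = -2969/1485 ≈ -1.9993)
(-4228 + Z)*(650 + (32 - 8*(-23))) = (-4228 - 2969/1485)*(650 + (32 - 8*(-23))) = -6281549*(650 + (32 + 184))/1485 = -6281549*(650 + 216)/1485 = -6281549/1485*866 = -5439821434/1485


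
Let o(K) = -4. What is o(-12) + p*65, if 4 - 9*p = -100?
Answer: 6724/9 ≈ 747.11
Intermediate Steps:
p = 104/9 (p = 4/9 - ⅑*(-100) = 4/9 + 100/9 = 104/9 ≈ 11.556)
o(-12) + p*65 = -4 + (104/9)*65 = -4 + 6760/9 = 6724/9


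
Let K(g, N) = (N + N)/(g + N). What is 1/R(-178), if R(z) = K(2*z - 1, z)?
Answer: 535/356 ≈ 1.5028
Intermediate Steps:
K(g, N) = 2*N/(N + g) (K(g, N) = (2*N)/(N + g) = 2*N/(N + g))
R(z) = 2*z/(-1 + 3*z) (R(z) = 2*z/(z + (2*z - 1)) = 2*z/(z + (-1 + 2*z)) = 2*z/(-1 + 3*z))
1/R(-178) = 1/(2*(-178)/(-1 + 3*(-178))) = 1/(2*(-178)/(-1 - 534)) = 1/(2*(-178)/(-535)) = 1/(2*(-178)*(-1/535)) = 1/(356/535) = 535/356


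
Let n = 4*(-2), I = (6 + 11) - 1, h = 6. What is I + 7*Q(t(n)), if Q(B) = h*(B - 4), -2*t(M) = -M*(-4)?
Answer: 520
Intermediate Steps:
I = 16 (I = 17 - 1 = 16)
n = -8
t(M) = -2*M (t(M) = -(-M)*(-4)/2 = -2*M)
Q(B) = -24 + 6*B (Q(B) = 6*(B - 4) = 6*(-4 + B) = -24 + 6*B)
I + 7*Q(t(n)) = 16 + 7*(-24 + 6*(-2*(-8))) = 16 + 7*(-24 + 6*16) = 16 + 7*(-24 + 96) = 16 + 7*72 = 16 + 504 = 520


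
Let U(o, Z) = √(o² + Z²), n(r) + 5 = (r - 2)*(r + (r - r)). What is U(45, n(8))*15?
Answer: 15*√3874 ≈ 933.62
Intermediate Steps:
n(r) = -5 + r*(-2 + r) (n(r) = -5 + (r - 2)*(r + (r - r)) = -5 + (-2 + r)*(r + 0) = -5 + (-2 + r)*r = -5 + r*(-2 + r))
U(o, Z) = √(Z² + o²)
U(45, n(8))*15 = √((-5 + 8² - 2*8)² + 45²)*15 = √((-5 + 64 - 16)² + 2025)*15 = √(43² + 2025)*15 = √(1849 + 2025)*15 = √3874*15 = 15*√3874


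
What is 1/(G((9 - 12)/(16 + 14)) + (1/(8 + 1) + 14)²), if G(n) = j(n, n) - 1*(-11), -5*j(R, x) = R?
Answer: 4050/851081 ≈ 0.0047587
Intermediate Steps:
j(R, x) = -R/5
G(n) = 11 - n/5 (G(n) = -n/5 - 1*(-11) = -n/5 + 11 = 11 - n/5)
1/(G((9 - 12)/(16 + 14)) + (1/(8 + 1) + 14)²) = 1/((11 - (9 - 12)/(5*(16 + 14))) + (1/(8 + 1) + 14)²) = 1/((11 - (-3)/(5*30)) + (1/9 + 14)²) = 1/((11 - (-3)/(5*30)) + (⅑ + 14)²) = 1/((11 - ⅕*(-⅒)) + (127/9)²) = 1/((11 + 1/50) + 16129/81) = 1/(551/50 + 16129/81) = 1/(851081/4050) = 4050/851081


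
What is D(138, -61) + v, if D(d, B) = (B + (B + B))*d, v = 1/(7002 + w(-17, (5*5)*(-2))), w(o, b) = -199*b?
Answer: -428105807/16952 ≈ -25254.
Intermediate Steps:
v = 1/16952 (v = 1/(7002 - 199*5*5*(-2)) = 1/(7002 - 4975*(-2)) = 1/(7002 - 199*(-50)) = 1/(7002 + 9950) = 1/16952 ≈ 5.8990e-5)
D(d, B) = 3*B*d (D(d, B) = (B + 2*B)*d = (3*B)*d = 3*B*d)
D(138, -61) + v = 3*(-61)*138 + 1/16952 = -25254 + 1/16952 = -428105807/16952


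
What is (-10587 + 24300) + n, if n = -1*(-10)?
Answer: 13723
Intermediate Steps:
n = 10
(-10587 + 24300) + n = (-10587 + 24300) + 10 = 13713 + 10 = 13723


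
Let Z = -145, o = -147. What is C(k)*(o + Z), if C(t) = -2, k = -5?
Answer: 584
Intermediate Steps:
C(k)*(o + Z) = -2*(-147 - 145) = -2*(-292) = 584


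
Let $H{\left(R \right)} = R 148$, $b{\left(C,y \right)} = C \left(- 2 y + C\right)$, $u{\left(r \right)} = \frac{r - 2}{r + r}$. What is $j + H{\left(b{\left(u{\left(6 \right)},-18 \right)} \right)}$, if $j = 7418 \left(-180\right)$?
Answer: $- \frac{12001028}{9} \approx -1.3334 \cdot 10^{6}$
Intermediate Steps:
$u{\left(r \right)} = \frac{-2 + r}{2 r}$
$b{\left(C,y \right)} = C \left(C - 2 y\right)$
$H{\left(R \right)} = 148 R$
$j = -1335240$
$j + H{\left(b{\left(u{\left(6 \right)},-18 \right)} \right)} = -1335240 + 148 \frac{-2 + 6}{2 \cdot 6} \left(\frac{-2 + 6}{2 \cdot 6} - -36\right) = -1335240 + 148 \cdot \frac{1}{2} \cdot \frac{1}{6} \cdot 4 \left(\frac{1}{2} \cdot \frac{1}{6} \cdot 4 + 36\right) = -1335240 + 148 \frac{\frac{1}{3} + 36}{3} = -1335240 + 148 \cdot \frac{1}{3} \cdot \frac{109}{3} = -1335240 + 148 \cdot \frac{109}{9} = -1335240 + \frac{16132}{9} = - \frac{12001028}{9}$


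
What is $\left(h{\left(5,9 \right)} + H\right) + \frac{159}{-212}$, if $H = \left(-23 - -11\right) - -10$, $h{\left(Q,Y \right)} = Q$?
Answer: $\frac{9}{4} \approx 2.25$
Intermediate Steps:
$H = -2$ ($H = \left(-23 + 11\right) + 10 = -12 + 10 = -2$)
$\left(h{\left(5,9 \right)} + H\right) + \frac{159}{-212} = \left(5 - 2\right) + \frac{159}{-212} = 3 + 159 \left(- \frac{1}{212}\right) = 3 - \frac{3}{4} = \frac{9}{4}$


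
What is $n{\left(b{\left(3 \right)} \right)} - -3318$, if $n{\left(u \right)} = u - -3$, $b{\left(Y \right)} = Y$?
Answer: $3324$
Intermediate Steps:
$n{\left(u \right)} = 3 + u$ ($n{\left(u \right)} = u + 3 = 3 + u$)
$n{\left(b{\left(3 \right)} \right)} - -3318 = \left(3 + 3\right) - -3318 = 6 + 3318 = 3324$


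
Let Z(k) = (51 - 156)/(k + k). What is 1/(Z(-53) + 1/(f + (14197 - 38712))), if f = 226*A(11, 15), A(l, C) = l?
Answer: 2335074/2312939 ≈ 1.0096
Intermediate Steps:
f = 2486 (f = 226*11 = 2486)
Z(k) = -105/(2*k) (Z(k) = -105*1/(2*k) = -105/(2*k))
1/(Z(-53) + 1/(f + (14197 - 38712))) = 1/(-105/2/(-53) + 1/(2486 + (14197 - 38712))) = 1/(-105/2*(-1/53) + 1/(2486 - 24515)) = 1/(105/106 + 1/(-22029)) = 1/(105/106 - 1/22029) = 1/(2312939/2335074) = 2335074/2312939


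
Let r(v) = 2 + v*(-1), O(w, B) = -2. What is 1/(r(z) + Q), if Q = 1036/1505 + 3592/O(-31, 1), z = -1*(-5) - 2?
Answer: -215/386207 ≈ -0.00055670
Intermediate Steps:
z = 3 (z = 5 - 2 = 3)
r(v) = 2 - v
Q = -385992/215 (Q = 1036/1505 + 3592/(-2) = 1036*(1/1505) + 3592*(-½) = 148/215 - 1796 = -385992/215 ≈ -1795.3)
1/(r(z) + Q) = 1/((2 - 1*3) - 385992/215) = 1/((2 - 3) - 385992/215) = 1/(-1 - 385992/215) = 1/(-386207/215) = -215/386207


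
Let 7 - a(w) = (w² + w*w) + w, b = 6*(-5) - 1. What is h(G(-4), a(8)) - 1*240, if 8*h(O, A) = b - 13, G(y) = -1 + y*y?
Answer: -491/2 ≈ -245.50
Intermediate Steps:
b = -31 (b = -30 - 1 = -31)
G(y) = -1 + y²
a(w) = 7 - w - 2*w² (a(w) = 7 - ((w² + w*w) + w) = 7 - ((w² + w²) + w) = 7 - (2*w² + w) = 7 - (w + 2*w²) = 7 + (-w - 2*w²) = 7 - w - 2*w²)
h(O, A) = -11/2 (h(O, A) = (-31 - 13)/8 = (⅛)*(-44) = -11/2)
h(G(-4), a(8)) - 1*240 = -11/2 - 1*240 = -11/2 - 240 = -491/2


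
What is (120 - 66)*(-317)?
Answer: -17118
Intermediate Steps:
(120 - 66)*(-317) = 54*(-317) = -17118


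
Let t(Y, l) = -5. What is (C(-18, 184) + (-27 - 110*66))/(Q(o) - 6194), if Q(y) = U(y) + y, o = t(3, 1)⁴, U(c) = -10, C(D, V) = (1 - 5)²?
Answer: 7271/5579 ≈ 1.3033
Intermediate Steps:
C(D, V) = 16 (C(D, V) = (-4)² = 16)
o = 625 (o = (-5)⁴ = 625)
Q(y) = -10 + y
(C(-18, 184) + (-27 - 110*66))/(Q(o) - 6194) = (16 + (-27 - 110*66))/((-10 + 625) - 6194) = (16 + (-27 - 7260))/(615 - 6194) = (16 - 7287)/(-5579) = -7271*(-1/5579) = 7271/5579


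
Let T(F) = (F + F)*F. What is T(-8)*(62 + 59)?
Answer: 15488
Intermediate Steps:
T(F) = 2*F**2 (T(F) = (2*F)*F = 2*F**2)
T(-8)*(62 + 59) = (2*(-8)**2)*(62 + 59) = (2*64)*121 = 128*121 = 15488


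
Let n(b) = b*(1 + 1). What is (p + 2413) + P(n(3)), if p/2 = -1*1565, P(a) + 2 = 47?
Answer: -672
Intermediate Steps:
n(b) = 2*b (n(b) = b*2 = 2*b)
P(a) = 45 (P(a) = -2 + 47 = 45)
p = -3130 (p = 2*(-1*1565) = 2*(-1565) = -3130)
(p + 2413) + P(n(3)) = (-3130 + 2413) + 45 = -717 + 45 = -672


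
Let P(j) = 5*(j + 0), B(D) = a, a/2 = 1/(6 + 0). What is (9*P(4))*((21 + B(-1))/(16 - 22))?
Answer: -640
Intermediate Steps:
a = ⅓ (a = 2/(6 + 0) = 2/6 = 2*(⅙) = ⅓ ≈ 0.33333)
B(D) = ⅓
P(j) = 5*j
(9*P(4))*((21 + B(-1))/(16 - 22)) = (9*(5*4))*((21 + ⅓)/(16 - 22)) = (9*20)*((64/3)/(-6)) = 180*((64/3)*(-⅙)) = 180*(-32/9) = -640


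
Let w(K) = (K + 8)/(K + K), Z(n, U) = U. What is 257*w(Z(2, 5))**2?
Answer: 43433/100 ≈ 434.33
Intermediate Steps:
w(K) = (8 + K)/(2*K) (w(K) = (8 + K)/((2*K)) = (8 + K)*(1/(2*K)) = (8 + K)/(2*K))
257*w(Z(2, 5))**2 = 257*((1/2)*(8 + 5)/5)**2 = 257*((1/2)*(1/5)*13)**2 = 257*(13/10)**2 = 257*(169/100) = 43433/100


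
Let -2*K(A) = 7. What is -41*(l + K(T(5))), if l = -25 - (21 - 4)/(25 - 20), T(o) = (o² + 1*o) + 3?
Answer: 13079/10 ≈ 1307.9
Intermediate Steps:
T(o) = 3 + o + o² (T(o) = (o² + o) + 3 = (o + o²) + 3 = 3 + o + o²)
K(A) = -7/2 (K(A) = -½*7 = -7/2)
l = -142/5 (l = -25 - 17/5 = -142/5 ≈ -28.400)
-41*(l + K(T(5))) = -41*(-142/5 - 7/2) = -41*(-319/10) = 13079/10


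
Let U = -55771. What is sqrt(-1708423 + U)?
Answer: I*sqrt(1764194) ≈ 1328.2*I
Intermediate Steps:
sqrt(-1708423 + U) = sqrt(-1708423 - 55771) = sqrt(-1764194) = I*sqrt(1764194)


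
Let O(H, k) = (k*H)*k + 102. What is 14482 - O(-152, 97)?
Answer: 1444548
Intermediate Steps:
O(H, k) = 102 + H*k² (O(H, k) = (H*k)*k + 102 = H*k² + 102 = 102 + H*k²)
14482 - O(-152, 97) = 14482 - (102 - 152*97²) = 14482 - (102 - 152*9409) = 14482 - (102 - 1430168) = 14482 - 1*(-1430066) = 14482 + 1430066 = 1444548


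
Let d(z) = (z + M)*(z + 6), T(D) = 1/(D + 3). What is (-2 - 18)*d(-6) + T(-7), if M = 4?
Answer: -1/4 ≈ -0.25000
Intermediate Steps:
T(D) = 1/(3 + D)
d(z) = (4 + z)*(6 + z) (d(z) = (z + 4)*(z + 6) = (4 + z)*(6 + z))
(-2 - 18)*d(-6) + T(-7) = (-2 - 18)*(24 + (-6)**2 + 10*(-6)) + 1/(3 - 7) = -20*(24 + 36 - 60) + 1/(-4) = -20*0 - 1/4 = 0 - 1/4 = -1/4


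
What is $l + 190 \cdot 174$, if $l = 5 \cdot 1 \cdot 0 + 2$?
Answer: $33062$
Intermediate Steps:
$l = 2$ ($l = 5 \cdot 0 + 2 = 0 + 2 = 2$)
$l + 190 \cdot 174 = 2 + 190 \cdot 174 = 2 + 33060 = 33062$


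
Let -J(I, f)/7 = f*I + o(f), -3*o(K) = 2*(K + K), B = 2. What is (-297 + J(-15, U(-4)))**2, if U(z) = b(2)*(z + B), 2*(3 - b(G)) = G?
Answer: 5121169/9 ≈ 5.6902e+5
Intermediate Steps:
b(G) = 3 - G/2
U(z) = 4 + 2*z (U(z) = (3 - 1/2*2)*(z + 2) = (3 - 1)*(2 + z) = 2*(2 + z) = 4 + 2*z)
o(K) = -4*K/3 (o(K) = -2*(K + K)/3 = -2*2*K/3 = -4*K/3)
J(I, f) = 28*f/3 - 7*I*f (J(I, f) = -7*(f*I - 4*f/3) = -7*(I*f - 4*f/3) = -7*(-4*f/3 + I*f) = 28*f/3 - 7*I*f)
(-297 + J(-15, U(-4)))**2 = (-297 + 7*(4 + 2*(-4))*(4 - 3*(-15))/3)**2 = (-297 + 7*(4 - 8)*(4 + 45)/3)**2 = (-297 + (7/3)*(-4)*49)**2 = (-297 - 1372/3)**2 = (-2263/3)**2 = 5121169/9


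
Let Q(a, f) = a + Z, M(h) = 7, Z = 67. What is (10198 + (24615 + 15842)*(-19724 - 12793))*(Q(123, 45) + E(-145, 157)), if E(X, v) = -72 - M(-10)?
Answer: -146023837881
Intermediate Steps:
E(X, v) = -79 (E(X, v) = -72 - 1*7 = -72 - 7 = -79)
Q(a, f) = 67 + a (Q(a, f) = a + 67 = 67 + a)
(10198 + (24615 + 15842)*(-19724 - 12793))*(Q(123, 45) + E(-145, 157)) = (10198 + (24615 + 15842)*(-19724 - 12793))*((67 + 123) - 79) = (10198 + 40457*(-32517))*(190 - 79) = (10198 - 1315540269)*111 = -1315530071*111 = -146023837881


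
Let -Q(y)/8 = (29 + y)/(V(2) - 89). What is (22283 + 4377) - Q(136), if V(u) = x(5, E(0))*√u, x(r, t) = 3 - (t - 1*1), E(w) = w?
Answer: 210203260/7889 - 5280*√2/7889 ≈ 26644.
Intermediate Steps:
x(r, t) = 4 - t (x(r, t) = 3 - (t - 1) = 3 - (-1 + t) = 3 + (1 - t) = 4 - t)
V(u) = 4*√u (V(u) = (4 - 1*0)*√u = (4 + 0)*√u = 4*√u)
Q(y) = -8*(29 + y)/(-89 + 4*√2) (Q(y) = -8*(29 + y)/(4*√2 - 89) = -8*(29 + y)/(-89 + 4*√2))
(22283 + 4377) - Q(136) = (22283 + 4377) - 8*(29 + 136)/(89 - 4*√2) = 26660 - 8*165/(89 - 4*√2) = 26660 - 1320/(89 - 4*√2)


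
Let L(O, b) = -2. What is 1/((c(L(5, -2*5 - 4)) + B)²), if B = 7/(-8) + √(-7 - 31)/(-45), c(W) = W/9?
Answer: 129600/(395 + 8*I*√38)² ≈ 0.79278 - 0.20109*I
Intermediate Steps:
c(W) = W/9 (c(W) = W*(⅑) = W/9)
B = -7/8 - I*√38/45 (B = 7*(-⅛) + √(-38)*(-1/45) = -7/8 + (I*√38)*(-1/45) = -7/8 - I*√38/45 ≈ -0.875 - 0.13699*I)
1/((c(L(5, -2*5 - 4)) + B)²) = 1/(((⅑)*(-2) + (-7/8 - I*√38/45))²) = 1/((-2/9 + (-7/8 - I*√38/45))²) = 1/((-79/72 - I*√38/45)²) = (-79/72 - I*√38/45)⁻²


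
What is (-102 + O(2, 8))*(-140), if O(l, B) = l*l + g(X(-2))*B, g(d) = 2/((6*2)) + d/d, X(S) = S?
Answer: 37240/3 ≈ 12413.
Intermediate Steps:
g(d) = 7/6 (g(d) = 2/12 + 1 = 2*(1/12) + 1 = ⅙ + 1 = 7/6)
O(l, B) = l² + 7*B/6 (O(l, B) = l*l + 7*B/6 = l² + 7*B/6)
(-102 + O(2, 8))*(-140) = (-102 + (2² + (7/6)*8))*(-140) = (-102 + (4 + 28/3))*(-140) = (-102 + 40/3)*(-140) = -266/3*(-140) = 37240/3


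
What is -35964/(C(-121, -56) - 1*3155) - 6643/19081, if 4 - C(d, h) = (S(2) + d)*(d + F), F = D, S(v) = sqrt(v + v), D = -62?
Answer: 130158095/118912792 ≈ 1.0946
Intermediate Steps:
S(v) = sqrt(2)*sqrt(v) (S(v) = sqrt(2*v) = sqrt(2)*sqrt(v))
F = -62
C(d, h) = 4 - (-62 + d)*(2 + d) (C(d, h) = 4 - (sqrt(2)*sqrt(2) + d)*(d - 62) = 4 - (2 + d)*(-62 + d) = 4 - (-62 + d)*(2 + d))
-35964/(C(-121, -56) - 1*3155) - 6643/19081 = -35964/((128 - 1*(-121)**2 + 60*(-121)) - 1*3155) - 6643/19081 = -35964/((128 - 1*14641 - 7260) - 3155) - 6643*1/19081 = -35964/((128 - 14641 - 7260) - 3155) - 6643/19081 = -35964/(-21773 - 3155) - 6643/19081 = -35964/(-24928) - 6643/19081 = -35964*(-1/24928) - 6643/19081 = 8991/6232 - 6643/19081 = 130158095/118912792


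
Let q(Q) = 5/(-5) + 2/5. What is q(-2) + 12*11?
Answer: 657/5 ≈ 131.40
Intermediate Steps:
q(Q) = -⅗ (q(Q) = 5*(-⅕) + 2*(⅕) = -1 + ⅖ = -⅗)
q(-2) + 12*11 = -⅗ + 12*11 = -⅗ + 132 = 657/5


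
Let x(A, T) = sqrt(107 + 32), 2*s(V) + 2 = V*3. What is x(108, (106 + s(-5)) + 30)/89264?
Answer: sqrt(139)/89264 ≈ 0.00013208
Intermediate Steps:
s(V) = -1 + 3*V/2 (s(V) = -1 + (V*3)/2 = -1 + (3*V)/2 = -1 + 3*V/2)
x(A, T) = sqrt(139)
x(108, (106 + s(-5)) + 30)/89264 = sqrt(139)/89264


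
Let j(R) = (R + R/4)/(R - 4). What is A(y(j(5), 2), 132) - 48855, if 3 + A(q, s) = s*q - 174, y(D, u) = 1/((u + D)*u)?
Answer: -49024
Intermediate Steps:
j(R) = 5*R/(4*(-4 + R)) (j(R) = (R + R*(1/4))/(-4 + R) = (R + R/4)/(-4 + R) = (5*R/4)/(-4 + R) = 5*R/(4*(-4 + R)))
y(D, u) = 1/(u*(D + u)) (y(D, u) = 1/((D + u)*u) = 1/(u*(D + u)))
A(q, s) = -177 + q*s (A(q, s) = -3 + (s*q - 174) = -3 + (q*s - 174) = -3 + (-174 + q*s) = -177 + q*s)
A(y(j(5), 2), 132) - 48855 = (-177 + (1/(2*((5/4)*5/(-4 + 5) + 2)))*132) - 48855 = (-177 + (1/(2*((5/4)*5/1 + 2)))*132) - 48855 = (-177 + (1/(2*((5/4)*5*1 + 2)))*132) - 48855 = (-177 + (1/(2*(25/4 + 2)))*132) - 48855 = (-177 + (1/(2*(33/4)))*132) - 48855 = (-177 + ((1/2)*(4/33))*132) - 48855 = (-177 + (2/33)*132) - 48855 = (-177 + 8) - 48855 = -169 - 48855 = -49024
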